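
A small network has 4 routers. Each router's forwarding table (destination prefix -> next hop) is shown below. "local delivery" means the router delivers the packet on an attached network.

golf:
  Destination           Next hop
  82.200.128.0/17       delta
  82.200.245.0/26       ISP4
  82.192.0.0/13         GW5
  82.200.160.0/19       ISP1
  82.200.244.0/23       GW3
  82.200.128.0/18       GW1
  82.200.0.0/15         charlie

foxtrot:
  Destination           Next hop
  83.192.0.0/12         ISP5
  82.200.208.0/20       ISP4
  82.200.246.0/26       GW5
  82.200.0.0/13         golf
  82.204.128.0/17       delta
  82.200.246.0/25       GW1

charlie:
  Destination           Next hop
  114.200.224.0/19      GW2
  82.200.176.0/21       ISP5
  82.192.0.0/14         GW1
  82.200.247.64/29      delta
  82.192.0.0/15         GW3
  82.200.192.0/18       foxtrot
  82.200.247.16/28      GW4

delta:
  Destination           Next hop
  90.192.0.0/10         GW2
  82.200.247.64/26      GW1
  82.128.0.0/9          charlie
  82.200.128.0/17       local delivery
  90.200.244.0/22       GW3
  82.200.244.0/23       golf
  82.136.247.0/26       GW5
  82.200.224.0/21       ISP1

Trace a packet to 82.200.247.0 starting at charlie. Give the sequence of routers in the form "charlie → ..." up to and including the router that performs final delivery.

At charlie: longest match for 82.200.247.0 is 82.200.192.0/18 -> foxtrot
At foxtrot: longest match for 82.200.247.0 is 82.200.0.0/13 -> golf
At golf: longest match for 82.200.247.0 is 82.200.128.0/17 -> delta
At delta: longest match for 82.200.247.0 is 82.200.128.0/17 -> local delivery

charlie → foxtrot → golf → delta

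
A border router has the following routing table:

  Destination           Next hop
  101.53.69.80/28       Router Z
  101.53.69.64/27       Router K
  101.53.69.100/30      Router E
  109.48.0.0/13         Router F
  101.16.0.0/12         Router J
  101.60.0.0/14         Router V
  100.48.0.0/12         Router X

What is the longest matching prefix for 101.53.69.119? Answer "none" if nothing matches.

none

101.53.69.119 is outside every listed prefix and there is no default route.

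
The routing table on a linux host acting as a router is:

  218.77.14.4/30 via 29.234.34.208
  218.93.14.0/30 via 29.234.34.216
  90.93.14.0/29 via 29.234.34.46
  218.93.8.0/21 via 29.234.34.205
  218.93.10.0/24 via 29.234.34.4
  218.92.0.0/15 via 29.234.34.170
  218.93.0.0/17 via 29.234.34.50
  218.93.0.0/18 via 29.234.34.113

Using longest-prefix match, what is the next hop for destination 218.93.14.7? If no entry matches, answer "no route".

Routes whose prefix contains 218.93.14.7:
  218.92.0.0/15 (218.92.0.0 - 218.93.255.255) -> 29.234.34.170
  218.93.0.0/17 (218.93.0.0 - 218.93.127.255) -> 29.234.34.50
  218.93.0.0/18 (218.93.0.0 - 218.93.63.255) -> 29.234.34.113
  218.93.8.0/21 (218.93.8.0 - 218.93.15.255) -> 29.234.34.205
More-specific entries that do NOT match:
  218.77.14.4/30 (218.77.14.4 - 218.77.14.7) does not contain 218.93.14.7
  218.93.14.0/30 (218.93.14.0 - 218.93.14.3) does not contain 218.93.14.7
  90.93.14.0/29 (90.93.14.0 - 90.93.14.7) does not contain 218.93.14.7
  218.93.10.0/24 (218.93.10.0 - 218.93.10.255) does not contain 218.93.14.7
Longest matching prefix is /21 -> next hop 29.234.34.205.

29.234.34.205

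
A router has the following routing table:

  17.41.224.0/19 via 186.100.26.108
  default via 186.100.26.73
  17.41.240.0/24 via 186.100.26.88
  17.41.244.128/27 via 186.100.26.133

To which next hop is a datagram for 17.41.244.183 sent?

186.100.26.108

Routes whose prefix contains 17.41.244.183:
  0.0.0.0/0 (default, matches everything) -> 186.100.26.73
  17.41.224.0/19 (17.41.224.0 - 17.41.255.255) -> 186.100.26.108
More-specific entries that do NOT match:
  17.41.244.128/27 (17.41.244.128 - 17.41.244.159) does not contain 17.41.244.183
  17.41.240.0/24 (17.41.240.0 - 17.41.240.255) does not contain 17.41.244.183
Longest matching prefix is /19 -> next hop 186.100.26.108.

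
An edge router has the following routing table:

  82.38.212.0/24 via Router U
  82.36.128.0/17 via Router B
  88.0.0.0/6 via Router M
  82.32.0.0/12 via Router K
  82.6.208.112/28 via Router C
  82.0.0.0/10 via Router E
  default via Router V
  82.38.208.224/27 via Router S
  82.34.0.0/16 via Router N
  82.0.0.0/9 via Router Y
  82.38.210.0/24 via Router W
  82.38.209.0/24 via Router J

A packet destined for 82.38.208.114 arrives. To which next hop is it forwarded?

Router K

Routes whose prefix contains 82.38.208.114:
  0.0.0.0/0 (default, matches everything) -> Router V
  82.0.0.0/9 (82.0.0.0 - 82.127.255.255) -> Router Y
  82.0.0.0/10 (82.0.0.0 - 82.63.255.255) -> Router E
  82.32.0.0/12 (82.32.0.0 - 82.47.255.255) -> Router K
More-specific entries that do NOT match:
  82.6.208.112/28 (82.6.208.112 - 82.6.208.127) does not contain 82.38.208.114
  82.38.208.224/27 (82.38.208.224 - 82.38.208.255) does not contain 82.38.208.114
  82.38.212.0/24 (82.38.212.0 - 82.38.212.255) does not contain 82.38.208.114
  82.38.210.0/24 (82.38.210.0 - 82.38.210.255) does not contain 82.38.208.114
  82.38.209.0/24 (82.38.209.0 - 82.38.209.255) does not contain 82.38.208.114
  82.36.128.0/17 (82.36.128.0 - 82.36.255.255) does not contain 82.38.208.114
  82.34.0.0/16 (82.34.0.0 - 82.34.255.255) does not contain 82.38.208.114
Longest matching prefix is /12 -> next hop Router K.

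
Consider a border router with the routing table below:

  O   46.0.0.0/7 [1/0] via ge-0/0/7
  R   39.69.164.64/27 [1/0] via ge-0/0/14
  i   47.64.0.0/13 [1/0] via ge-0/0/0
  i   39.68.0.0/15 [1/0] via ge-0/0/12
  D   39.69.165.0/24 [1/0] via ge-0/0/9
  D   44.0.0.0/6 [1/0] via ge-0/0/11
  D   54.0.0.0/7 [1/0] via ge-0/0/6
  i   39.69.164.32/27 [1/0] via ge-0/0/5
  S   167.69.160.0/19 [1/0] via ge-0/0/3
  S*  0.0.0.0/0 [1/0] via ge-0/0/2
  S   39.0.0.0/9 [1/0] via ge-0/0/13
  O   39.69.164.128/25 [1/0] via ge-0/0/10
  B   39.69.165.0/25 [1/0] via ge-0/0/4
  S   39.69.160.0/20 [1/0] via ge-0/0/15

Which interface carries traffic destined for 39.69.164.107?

ge-0/0/15

Routes whose prefix contains 39.69.164.107:
  0.0.0.0/0 (default, matches everything) -> ge-0/0/2
  39.0.0.0/9 (39.0.0.0 - 39.127.255.255) -> ge-0/0/13
  39.68.0.0/15 (39.68.0.0 - 39.69.255.255) -> ge-0/0/12
  39.69.160.0/20 (39.69.160.0 - 39.69.175.255) -> ge-0/0/15
More-specific entries that do NOT match:
  39.69.164.64/27 (39.69.164.64 - 39.69.164.95) does not contain 39.69.164.107
  39.69.164.32/27 (39.69.164.32 - 39.69.164.63) does not contain 39.69.164.107
  39.69.164.128/25 (39.69.164.128 - 39.69.164.255) does not contain 39.69.164.107
  39.69.165.0/25 (39.69.165.0 - 39.69.165.127) does not contain 39.69.164.107
  39.69.165.0/24 (39.69.165.0 - 39.69.165.255) does not contain 39.69.164.107
Longest matching prefix is /20 -> interface ge-0/0/15.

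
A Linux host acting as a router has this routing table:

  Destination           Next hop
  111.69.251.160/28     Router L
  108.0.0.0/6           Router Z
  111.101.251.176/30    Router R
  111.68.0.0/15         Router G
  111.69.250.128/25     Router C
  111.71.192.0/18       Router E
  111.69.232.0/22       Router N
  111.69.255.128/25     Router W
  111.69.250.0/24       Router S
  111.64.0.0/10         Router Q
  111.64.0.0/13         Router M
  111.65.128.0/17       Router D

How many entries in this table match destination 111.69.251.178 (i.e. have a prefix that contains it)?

Prefixes containing 111.69.251.178:
  108.0.0.0/6 (108.0.0.0 - 111.255.255.255)
  111.64.0.0/10 (111.64.0.0 - 111.127.255.255)
  111.64.0.0/13 (111.64.0.0 - 111.71.255.255)
  111.68.0.0/15 (111.68.0.0 - 111.69.255.255)
Total matching entries: 4.

4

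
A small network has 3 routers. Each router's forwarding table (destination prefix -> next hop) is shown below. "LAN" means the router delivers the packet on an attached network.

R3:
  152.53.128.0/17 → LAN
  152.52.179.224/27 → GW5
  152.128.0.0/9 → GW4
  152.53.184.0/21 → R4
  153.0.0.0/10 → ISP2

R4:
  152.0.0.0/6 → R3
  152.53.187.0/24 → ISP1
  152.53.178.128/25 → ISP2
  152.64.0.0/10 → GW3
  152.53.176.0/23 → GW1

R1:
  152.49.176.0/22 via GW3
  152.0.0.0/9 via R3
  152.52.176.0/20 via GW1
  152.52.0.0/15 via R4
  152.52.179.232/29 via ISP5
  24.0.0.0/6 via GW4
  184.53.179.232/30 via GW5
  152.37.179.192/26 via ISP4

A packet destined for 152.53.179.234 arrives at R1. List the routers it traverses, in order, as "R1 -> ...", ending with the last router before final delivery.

At R1: longest match for 152.53.179.234 is 152.52.0.0/15 -> R4
At R4: longest match for 152.53.179.234 is 152.0.0.0/6 -> R3
At R3: longest match for 152.53.179.234 is 152.53.128.0/17 -> LAN

R1 -> R4 -> R3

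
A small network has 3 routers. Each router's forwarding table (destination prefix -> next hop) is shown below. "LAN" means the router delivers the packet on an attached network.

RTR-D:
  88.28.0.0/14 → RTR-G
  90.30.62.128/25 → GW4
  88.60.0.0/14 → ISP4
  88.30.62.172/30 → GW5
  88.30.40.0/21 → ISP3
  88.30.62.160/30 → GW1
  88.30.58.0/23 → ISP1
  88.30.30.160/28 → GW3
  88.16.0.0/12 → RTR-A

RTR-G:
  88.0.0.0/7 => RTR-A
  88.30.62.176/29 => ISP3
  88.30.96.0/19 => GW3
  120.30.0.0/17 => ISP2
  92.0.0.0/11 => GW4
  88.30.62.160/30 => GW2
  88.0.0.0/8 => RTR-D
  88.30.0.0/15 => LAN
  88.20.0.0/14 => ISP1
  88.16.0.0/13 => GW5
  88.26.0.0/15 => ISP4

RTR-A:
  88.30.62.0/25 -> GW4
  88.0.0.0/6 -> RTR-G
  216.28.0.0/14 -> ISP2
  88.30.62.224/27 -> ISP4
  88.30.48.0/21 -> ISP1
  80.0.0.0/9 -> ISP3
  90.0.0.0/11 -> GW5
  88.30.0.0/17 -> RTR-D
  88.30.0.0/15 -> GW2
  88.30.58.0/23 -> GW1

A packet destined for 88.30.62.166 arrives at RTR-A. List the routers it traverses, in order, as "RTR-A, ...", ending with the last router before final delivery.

At RTR-A: longest match for 88.30.62.166 is 88.30.0.0/17 -> RTR-D
At RTR-D: longest match for 88.30.62.166 is 88.28.0.0/14 -> RTR-G
At RTR-G: longest match for 88.30.62.166 is 88.30.0.0/15 -> LAN

RTR-A, RTR-D, RTR-G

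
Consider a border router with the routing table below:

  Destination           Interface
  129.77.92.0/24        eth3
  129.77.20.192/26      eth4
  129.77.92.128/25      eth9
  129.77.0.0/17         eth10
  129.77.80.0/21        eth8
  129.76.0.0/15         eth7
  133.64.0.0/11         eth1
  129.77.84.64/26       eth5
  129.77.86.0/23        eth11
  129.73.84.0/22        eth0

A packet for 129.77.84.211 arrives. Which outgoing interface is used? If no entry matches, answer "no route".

Routes whose prefix contains 129.77.84.211:
  129.76.0.0/15 (129.76.0.0 - 129.77.255.255) -> eth7
  129.77.0.0/17 (129.77.0.0 - 129.77.127.255) -> eth10
  129.77.80.0/21 (129.77.80.0 - 129.77.87.255) -> eth8
More-specific entries that do NOT match:
  129.77.20.192/26 (129.77.20.192 - 129.77.20.255) does not contain 129.77.84.211
  129.77.84.64/26 (129.77.84.64 - 129.77.84.127) does not contain 129.77.84.211
  129.77.92.128/25 (129.77.92.128 - 129.77.92.255) does not contain 129.77.84.211
  129.77.92.0/24 (129.77.92.0 - 129.77.92.255) does not contain 129.77.84.211
  129.77.86.0/23 (129.77.86.0 - 129.77.87.255) does not contain 129.77.84.211
  129.73.84.0/22 (129.73.84.0 - 129.73.87.255) does not contain 129.77.84.211
Longest matching prefix is /21 -> interface eth8.

eth8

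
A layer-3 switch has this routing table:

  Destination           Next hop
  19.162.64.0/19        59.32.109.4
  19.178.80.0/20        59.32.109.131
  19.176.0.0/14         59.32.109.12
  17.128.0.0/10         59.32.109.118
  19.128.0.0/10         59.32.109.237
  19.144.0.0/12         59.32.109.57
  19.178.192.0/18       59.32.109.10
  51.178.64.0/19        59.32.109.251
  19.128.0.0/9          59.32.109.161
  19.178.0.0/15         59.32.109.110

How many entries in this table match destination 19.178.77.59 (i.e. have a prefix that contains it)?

4

Prefixes containing 19.178.77.59:
  19.128.0.0/9 (19.128.0.0 - 19.255.255.255)
  19.128.0.0/10 (19.128.0.0 - 19.191.255.255)
  19.176.0.0/14 (19.176.0.0 - 19.179.255.255)
  19.178.0.0/15 (19.178.0.0 - 19.179.255.255)
Total matching entries: 4.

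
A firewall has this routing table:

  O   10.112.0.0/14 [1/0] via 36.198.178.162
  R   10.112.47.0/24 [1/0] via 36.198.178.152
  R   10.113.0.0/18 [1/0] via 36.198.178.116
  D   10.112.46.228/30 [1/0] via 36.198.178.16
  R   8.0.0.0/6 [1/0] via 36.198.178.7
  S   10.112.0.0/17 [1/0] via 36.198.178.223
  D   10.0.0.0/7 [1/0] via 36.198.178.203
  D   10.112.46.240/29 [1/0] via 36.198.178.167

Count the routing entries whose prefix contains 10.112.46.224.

Prefixes containing 10.112.46.224:
  8.0.0.0/6 (8.0.0.0 - 11.255.255.255)
  10.0.0.0/7 (10.0.0.0 - 11.255.255.255)
  10.112.0.0/14 (10.112.0.0 - 10.115.255.255)
  10.112.0.0/17 (10.112.0.0 - 10.112.127.255)
Total matching entries: 4.

4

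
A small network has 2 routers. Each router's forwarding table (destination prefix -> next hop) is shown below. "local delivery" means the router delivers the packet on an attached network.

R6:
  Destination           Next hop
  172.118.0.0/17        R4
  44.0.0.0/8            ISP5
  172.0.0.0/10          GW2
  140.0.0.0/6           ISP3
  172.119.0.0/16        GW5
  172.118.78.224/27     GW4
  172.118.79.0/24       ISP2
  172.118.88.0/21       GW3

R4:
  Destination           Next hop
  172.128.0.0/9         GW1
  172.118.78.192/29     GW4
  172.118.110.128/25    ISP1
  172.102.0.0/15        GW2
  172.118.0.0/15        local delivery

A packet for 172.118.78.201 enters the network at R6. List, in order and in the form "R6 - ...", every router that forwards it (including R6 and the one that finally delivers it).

At R6: longest match for 172.118.78.201 is 172.118.0.0/17 -> R4
At R4: longest match for 172.118.78.201 is 172.118.0.0/15 -> local delivery

R6 - R4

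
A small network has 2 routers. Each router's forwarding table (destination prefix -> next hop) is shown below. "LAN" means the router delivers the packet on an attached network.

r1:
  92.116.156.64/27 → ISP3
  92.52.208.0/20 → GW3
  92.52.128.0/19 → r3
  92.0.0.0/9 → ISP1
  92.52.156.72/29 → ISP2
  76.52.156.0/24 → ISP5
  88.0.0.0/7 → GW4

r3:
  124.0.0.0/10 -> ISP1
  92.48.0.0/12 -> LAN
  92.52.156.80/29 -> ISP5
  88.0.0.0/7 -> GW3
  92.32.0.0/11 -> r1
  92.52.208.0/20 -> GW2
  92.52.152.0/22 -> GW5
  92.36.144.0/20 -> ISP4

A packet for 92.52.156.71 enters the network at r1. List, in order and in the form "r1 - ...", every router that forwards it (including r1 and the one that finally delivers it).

r1 - r3

At r1: longest match for 92.52.156.71 is 92.52.128.0/19 -> r3
At r3: longest match for 92.52.156.71 is 92.48.0.0/12 -> LAN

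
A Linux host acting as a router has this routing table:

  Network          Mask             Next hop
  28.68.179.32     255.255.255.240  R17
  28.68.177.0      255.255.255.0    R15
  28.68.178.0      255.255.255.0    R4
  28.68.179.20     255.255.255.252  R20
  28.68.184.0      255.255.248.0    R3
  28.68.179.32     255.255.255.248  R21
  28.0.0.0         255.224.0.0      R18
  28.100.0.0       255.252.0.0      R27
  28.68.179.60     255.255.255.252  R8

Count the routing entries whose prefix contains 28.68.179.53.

No listed prefix contains 28.68.179.53.
Total matching entries: 0.

0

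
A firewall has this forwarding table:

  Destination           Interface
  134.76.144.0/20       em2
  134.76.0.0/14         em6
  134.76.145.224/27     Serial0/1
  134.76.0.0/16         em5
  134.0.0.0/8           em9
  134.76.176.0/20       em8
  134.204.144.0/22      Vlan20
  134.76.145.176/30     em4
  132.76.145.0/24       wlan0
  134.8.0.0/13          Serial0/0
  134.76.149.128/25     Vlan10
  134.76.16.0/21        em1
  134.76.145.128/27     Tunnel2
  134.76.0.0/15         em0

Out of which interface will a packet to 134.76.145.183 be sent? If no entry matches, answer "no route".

em2

Routes whose prefix contains 134.76.145.183:
  134.0.0.0/8 (134.0.0.0 - 134.255.255.255) -> em9
  134.76.0.0/14 (134.76.0.0 - 134.79.255.255) -> em6
  134.76.0.0/15 (134.76.0.0 - 134.77.255.255) -> em0
  134.76.0.0/16 (134.76.0.0 - 134.76.255.255) -> em5
  134.76.144.0/20 (134.76.144.0 - 134.76.159.255) -> em2
More-specific entries that do NOT match:
  134.76.145.176/30 (134.76.145.176 - 134.76.145.179) does not contain 134.76.145.183
  134.76.145.224/27 (134.76.145.224 - 134.76.145.255) does not contain 134.76.145.183
  134.76.145.128/27 (134.76.145.128 - 134.76.145.159) does not contain 134.76.145.183
  134.76.149.128/25 (134.76.149.128 - 134.76.149.255) does not contain 134.76.145.183
  132.76.145.0/24 (132.76.145.0 - 132.76.145.255) does not contain 134.76.145.183
  134.204.144.0/22 (134.204.144.0 - 134.204.147.255) does not contain 134.76.145.183
  134.76.16.0/21 (134.76.16.0 - 134.76.23.255) does not contain 134.76.145.183
Longest matching prefix is /20 -> interface em2.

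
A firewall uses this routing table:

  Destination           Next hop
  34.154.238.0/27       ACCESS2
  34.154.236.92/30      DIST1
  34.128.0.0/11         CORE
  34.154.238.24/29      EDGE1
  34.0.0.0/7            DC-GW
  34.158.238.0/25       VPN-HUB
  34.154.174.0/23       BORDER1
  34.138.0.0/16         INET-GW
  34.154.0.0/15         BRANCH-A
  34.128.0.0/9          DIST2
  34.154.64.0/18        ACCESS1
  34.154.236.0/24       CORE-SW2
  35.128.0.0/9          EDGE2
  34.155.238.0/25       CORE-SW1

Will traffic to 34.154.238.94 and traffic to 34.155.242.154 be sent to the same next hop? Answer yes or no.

34.154.238.94: longest match 34.154.0.0/15 -> BRANCH-A
34.155.242.154: longest match 34.154.0.0/15 -> BRANCH-A

yes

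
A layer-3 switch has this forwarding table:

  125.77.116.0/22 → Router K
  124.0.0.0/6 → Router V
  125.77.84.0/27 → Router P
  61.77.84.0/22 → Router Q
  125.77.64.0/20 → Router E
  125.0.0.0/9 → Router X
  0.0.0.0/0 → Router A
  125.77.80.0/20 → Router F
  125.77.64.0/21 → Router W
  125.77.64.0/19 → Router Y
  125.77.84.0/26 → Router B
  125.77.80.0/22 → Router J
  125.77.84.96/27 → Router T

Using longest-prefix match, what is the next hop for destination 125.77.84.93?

Router F

Routes whose prefix contains 125.77.84.93:
  0.0.0.0/0 (default, matches everything) -> Router A
  124.0.0.0/6 (124.0.0.0 - 127.255.255.255) -> Router V
  125.0.0.0/9 (125.0.0.0 - 125.127.255.255) -> Router X
  125.77.64.0/19 (125.77.64.0 - 125.77.95.255) -> Router Y
  125.77.80.0/20 (125.77.80.0 - 125.77.95.255) -> Router F
More-specific entries that do NOT match:
  125.77.84.0/27 (125.77.84.0 - 125.77.84.31) does not contain 125.77.84.93
  125.77.84.96/27 (125.77.84.96 - 125.77.84.127) does not contain 125.77.84.93
  125.77.84.0/26 (125.77.84.0 - 125.77.84.63) does not contain 125.77.84.93
  125.77.116.0/22 (125.77.116.0 - 125.77.119.255) does not contain 125.77.84.93
  61.77.84.0/22 (61.77.84.0 - 61.77.87.255) does not contain 125.77.84.93
  125.77.80.0/22 (125.77.80.0 - 125.77.83.255) does not contain 125.77.84.93
  125.77.64.0/21 (125.77.64.0 - 125.77.71.255) does not contain 125.77.84.93
Longest matching prefix is /20 -> next hop Router F.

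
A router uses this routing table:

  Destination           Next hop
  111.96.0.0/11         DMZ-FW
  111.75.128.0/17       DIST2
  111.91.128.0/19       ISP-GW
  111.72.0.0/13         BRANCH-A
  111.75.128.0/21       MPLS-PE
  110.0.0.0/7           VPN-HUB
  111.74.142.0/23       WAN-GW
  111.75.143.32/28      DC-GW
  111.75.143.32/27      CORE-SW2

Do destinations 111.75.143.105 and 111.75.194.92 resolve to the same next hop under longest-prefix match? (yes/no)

yes

111.75.143.105: longest match 111.75.128.0/17 -> DIST2
111.75.194.92: longest match 111.75.128.0/17 -> DIST2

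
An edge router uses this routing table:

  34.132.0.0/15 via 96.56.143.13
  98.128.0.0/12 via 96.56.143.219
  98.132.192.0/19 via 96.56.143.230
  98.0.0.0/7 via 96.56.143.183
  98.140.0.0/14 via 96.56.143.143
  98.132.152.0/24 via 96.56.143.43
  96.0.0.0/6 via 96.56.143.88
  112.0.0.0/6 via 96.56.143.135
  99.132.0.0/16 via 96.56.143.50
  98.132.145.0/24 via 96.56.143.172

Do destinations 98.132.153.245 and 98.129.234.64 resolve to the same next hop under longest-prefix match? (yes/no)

yes

98.132.153.245: longest match 98.128.0.0/12 -> 96.56.143.219
98.129.234.64: longest match 98.128.0.0/12 -> 96.56.143.219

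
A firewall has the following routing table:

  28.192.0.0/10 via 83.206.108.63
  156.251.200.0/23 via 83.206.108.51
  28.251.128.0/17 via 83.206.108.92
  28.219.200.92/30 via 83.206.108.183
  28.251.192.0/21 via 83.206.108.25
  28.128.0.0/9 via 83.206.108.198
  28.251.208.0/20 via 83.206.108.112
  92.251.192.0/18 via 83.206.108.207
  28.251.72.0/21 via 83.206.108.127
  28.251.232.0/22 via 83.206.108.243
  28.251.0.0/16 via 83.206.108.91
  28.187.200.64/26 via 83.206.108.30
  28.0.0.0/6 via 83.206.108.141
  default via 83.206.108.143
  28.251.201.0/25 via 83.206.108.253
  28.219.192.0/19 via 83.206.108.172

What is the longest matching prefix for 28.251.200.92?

Entries matching 28.251.200.92:
  0.0.0.0/0 (default, matches everything)
  28.0.0.0/6 (28.0.0.0 - 31.255.255.255)
  28.128.0.0/9 (28.128.0.0 - 28.255.255.255)
  28.192.0.0/10 (28.192.0.0 - 28.255.255.255)
  28.251.0.0/16 (28.251.0.0 - 28.251.255.255)
  28.251.128.0/17 (28.251.128.0 - 28.251.255.255)
Most specific is 28.251.128.0/17.

28.251.128.0/17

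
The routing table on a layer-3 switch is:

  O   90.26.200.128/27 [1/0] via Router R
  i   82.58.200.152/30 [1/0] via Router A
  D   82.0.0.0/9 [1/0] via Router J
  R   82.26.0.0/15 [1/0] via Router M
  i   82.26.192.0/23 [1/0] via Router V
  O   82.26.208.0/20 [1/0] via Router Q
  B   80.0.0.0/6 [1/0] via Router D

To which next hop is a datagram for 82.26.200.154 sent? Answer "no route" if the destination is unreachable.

Router M

Routes whose prefix contains 82.26.200.154:
  80.0.0.0/6 (80.0.0.0 - 83.255.255.255) -> Router D
  82.0.0.0/9 (82.0.0.0 - 82.127.255.255) -> Router J
  82.26.0.0/15 (82.26.0.0 - 82.27.255.255) -> Router M
More-specific entries that do NOT match:
  82.58.200.152/30 (82.58.200.152 - 82.58.200.155) does not contain 82.26.200.154
  90.26.200.128/27 (90.26.200.128 - 90.26.200.159) does not contain 82.26.200.154
  82.26.192.0/23 (82.26.192.0 - 82.26.193.255) does not contain 82.26.200.154
  82.26.208.0/20 (82.26.208.0 - 82.26.223.255) does not contain 82.26.200.154
Longest matching prefix is /15 -> next hop Router M.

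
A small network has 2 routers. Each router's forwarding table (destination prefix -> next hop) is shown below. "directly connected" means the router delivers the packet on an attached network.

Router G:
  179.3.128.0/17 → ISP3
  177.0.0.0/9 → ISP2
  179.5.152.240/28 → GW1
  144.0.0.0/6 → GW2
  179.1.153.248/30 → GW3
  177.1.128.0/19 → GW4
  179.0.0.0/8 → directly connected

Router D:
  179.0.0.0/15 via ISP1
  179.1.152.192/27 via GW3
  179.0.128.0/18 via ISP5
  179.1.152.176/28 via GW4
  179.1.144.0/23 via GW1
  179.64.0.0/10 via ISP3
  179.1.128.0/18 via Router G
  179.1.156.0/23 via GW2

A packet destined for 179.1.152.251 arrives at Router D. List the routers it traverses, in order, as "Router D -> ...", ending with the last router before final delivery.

At Router D: longest match for 179.1.152.251 is 179.1.128.0/18 -> Router G
At Router G: longest match for 179.1.152.251 is 179.0.0.0/8 -> directly connected

Router D -> Router G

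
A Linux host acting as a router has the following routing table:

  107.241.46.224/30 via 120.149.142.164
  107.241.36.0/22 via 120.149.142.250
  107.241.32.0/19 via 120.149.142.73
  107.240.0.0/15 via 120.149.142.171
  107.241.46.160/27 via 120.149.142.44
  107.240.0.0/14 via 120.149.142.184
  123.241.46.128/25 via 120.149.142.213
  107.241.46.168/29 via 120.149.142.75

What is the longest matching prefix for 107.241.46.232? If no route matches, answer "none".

Entries matching 107.241.46.232:
  107.240.0.0/14 (107.240.0.0 - 107.243.255.255)
  107.240.0.0/15 (107.240.0.0 - 107.241.255.255)
  107.241.32.0/19 (107.241.32.0 - 107.241.63.255)
Most specific is 107.241.32.0/19.

107.241.32.0/19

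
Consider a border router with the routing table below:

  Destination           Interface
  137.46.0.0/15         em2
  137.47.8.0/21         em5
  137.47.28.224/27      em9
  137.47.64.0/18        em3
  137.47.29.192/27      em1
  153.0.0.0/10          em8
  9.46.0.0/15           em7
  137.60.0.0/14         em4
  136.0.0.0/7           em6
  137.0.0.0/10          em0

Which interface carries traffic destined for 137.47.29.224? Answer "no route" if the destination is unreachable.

em2

Routes whose prefix contains 137.47.29.224:
  136.0.0.0/7 (136.0.0.0 - 137.255.255.255) -> em6
  137.0.0.0/10 (137.0.0.0 - 137.63.255.255) -> em0
  137.46.0.0/15 (137.46.0.0 - 137.47.255.255) -> em2
More-specific entries that do NOT match:
  137.47.28.224/27 (137.47.28.224 - 137.47.28.255) does not contain 137.47.29.224
  137.47.29.192/27 (137.47.29.192 - 137.47.29.223) does not contain 137.47.29.224
  137.47.8.0/21 (137.47.8.0 - 137.47.15.255) does not contain 137.47.29.224
  137.47.64.0/18 (137.47.64.0 - 137.47.127.255) does not contain 137.47.29.224
Longest matching prefix is /15 -> interface em2.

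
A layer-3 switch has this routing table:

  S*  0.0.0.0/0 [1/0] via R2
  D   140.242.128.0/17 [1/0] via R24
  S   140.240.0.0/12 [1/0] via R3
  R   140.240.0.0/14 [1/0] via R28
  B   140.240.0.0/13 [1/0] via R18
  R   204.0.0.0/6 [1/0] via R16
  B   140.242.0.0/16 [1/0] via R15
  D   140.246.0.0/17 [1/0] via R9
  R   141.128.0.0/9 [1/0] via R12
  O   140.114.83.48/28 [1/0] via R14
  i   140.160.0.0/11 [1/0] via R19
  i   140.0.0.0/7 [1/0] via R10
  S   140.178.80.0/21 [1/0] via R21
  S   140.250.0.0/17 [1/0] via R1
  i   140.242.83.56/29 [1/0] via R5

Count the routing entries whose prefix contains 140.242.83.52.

Prefixes containing 140.242.83.52:
  0.0.0.0/0 (default, matches everything)
  140.0.0.0/7 (140.0.0.0 - 141.255.255.255)
  140.240.0.0/12 (140.240.0.0 - 140.255.255.255)
  140.240.0.0/13 (140.240.0.0 - 140.247.255.255)
  140.240.0.0/14 (140.240.0.0 - 140.243.255.255)
  140.242.0.0/16 (140.242.0.0 - 140.242.255.255)
Total matching entries: 6.

6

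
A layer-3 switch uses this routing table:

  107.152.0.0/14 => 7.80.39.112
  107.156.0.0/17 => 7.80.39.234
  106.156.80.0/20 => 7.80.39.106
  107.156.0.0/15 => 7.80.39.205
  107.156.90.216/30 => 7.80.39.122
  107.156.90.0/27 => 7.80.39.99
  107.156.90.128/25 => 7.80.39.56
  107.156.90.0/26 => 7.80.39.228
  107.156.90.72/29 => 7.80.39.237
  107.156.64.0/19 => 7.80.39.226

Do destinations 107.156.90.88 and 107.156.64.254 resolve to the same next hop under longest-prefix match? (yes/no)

yes

107.156.90.88: longest match 107.156.64.0/19 -> 7.80.39.226
107.156.64.254: longest match 107.156.64.0/19 -> 7.80.39.226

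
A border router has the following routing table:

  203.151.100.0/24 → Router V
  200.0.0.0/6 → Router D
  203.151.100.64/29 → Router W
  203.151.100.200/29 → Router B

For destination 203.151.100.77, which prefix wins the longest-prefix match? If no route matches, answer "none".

Entries matching 203.151.100.77:
  200.0.0.0/6 (200.0.0.0 - 203.255.255.255)
  203.151.100.0/24 (203.151.100.0 - 203.151.100.255)
Most specific is 203.151.100.0/24.

203.151.100.0/24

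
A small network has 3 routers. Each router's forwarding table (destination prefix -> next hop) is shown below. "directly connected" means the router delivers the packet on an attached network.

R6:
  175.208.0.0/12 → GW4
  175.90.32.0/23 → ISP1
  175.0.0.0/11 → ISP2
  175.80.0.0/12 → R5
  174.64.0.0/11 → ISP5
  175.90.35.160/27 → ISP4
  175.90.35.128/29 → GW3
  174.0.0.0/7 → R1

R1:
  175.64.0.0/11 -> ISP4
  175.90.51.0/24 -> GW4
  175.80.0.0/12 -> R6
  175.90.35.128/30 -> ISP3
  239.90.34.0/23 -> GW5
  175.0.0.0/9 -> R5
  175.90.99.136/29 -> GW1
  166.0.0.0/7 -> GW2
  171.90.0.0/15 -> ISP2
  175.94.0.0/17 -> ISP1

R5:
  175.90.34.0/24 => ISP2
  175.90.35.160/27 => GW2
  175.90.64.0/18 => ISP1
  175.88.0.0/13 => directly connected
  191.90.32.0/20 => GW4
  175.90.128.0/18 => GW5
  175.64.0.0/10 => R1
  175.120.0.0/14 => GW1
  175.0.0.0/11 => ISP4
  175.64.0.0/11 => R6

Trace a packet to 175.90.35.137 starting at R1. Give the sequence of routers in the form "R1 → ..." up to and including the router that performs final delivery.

At R1: longest match for 175.90.35.137 is 175.80.0.0/12 -> R6
At R6: longest match for 175.90.35.137 is 175.80.0.0/12 -> R5
At R5: longest match for 175.90.35.137 is 175.88.0.0/13 -> directly connected

R1 → R6 → R5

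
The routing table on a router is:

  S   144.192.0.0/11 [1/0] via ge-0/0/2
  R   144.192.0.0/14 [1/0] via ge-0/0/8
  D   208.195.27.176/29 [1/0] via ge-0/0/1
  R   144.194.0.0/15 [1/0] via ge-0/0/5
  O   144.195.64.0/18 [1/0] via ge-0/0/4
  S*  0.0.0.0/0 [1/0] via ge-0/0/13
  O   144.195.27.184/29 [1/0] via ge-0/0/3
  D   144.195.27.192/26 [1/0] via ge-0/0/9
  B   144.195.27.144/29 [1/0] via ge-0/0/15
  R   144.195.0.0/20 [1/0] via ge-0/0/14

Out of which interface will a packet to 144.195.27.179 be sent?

Routes whose prefix contains 144.195.27.179:
  0.0.0.0/0 (default, matches everything) -> ge-0/0/13
  144.192.0.0/11 (144.192.0.0 - 144.223.255.255) -> ge-0/0/2
  144.192.0.0/14 (144.192.0.0 - 144.195.255.255) -> ge-0/0/8
  144.194.0.0/15 (144.194.0.0 - 144.195.255.255) -> ge-0/0/5
More-specific entries that do NOT match:
  208.195.27.176/29 (208.195.27.176 - 208.195.27.183) does not contain 144.195.27.179
  144.195.27.184/29 (144.195.27.184 - 144.195.27.191) does not contain 144.195.27.179
  144.195.27.144/29 (144.195.27.144 - 144.195.27.151) does not contain 144.195.27.179
  144.195.27.192/26 (144.195.27.192 - 144.195.27.255) does not contain 144.195.27.179
  144.195.0.0/20 (144.195.0.0 - 144.195.15.255) does not contain 144.195.27.179
  144.195.64.0/18 (144.195.64.0 - 144.195.127.255) does not contain 144.195.27.179
Longest matching prefix is /15 -> interface ge-0/0/5.

ge-0/0/5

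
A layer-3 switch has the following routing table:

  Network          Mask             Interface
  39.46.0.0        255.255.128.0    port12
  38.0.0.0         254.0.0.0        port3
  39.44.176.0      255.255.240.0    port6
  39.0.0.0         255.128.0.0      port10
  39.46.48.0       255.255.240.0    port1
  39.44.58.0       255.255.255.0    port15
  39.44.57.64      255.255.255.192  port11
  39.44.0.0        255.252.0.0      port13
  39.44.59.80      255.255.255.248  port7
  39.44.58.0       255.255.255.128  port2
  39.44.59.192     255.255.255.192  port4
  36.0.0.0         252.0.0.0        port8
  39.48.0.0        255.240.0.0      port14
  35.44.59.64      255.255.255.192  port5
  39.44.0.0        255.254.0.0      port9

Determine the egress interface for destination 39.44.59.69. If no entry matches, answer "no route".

port9

Routes whose prefix contains 39.44.59.69:
  36.0.0.0/6 (36.0.0.0 - 39.255.255.255) -> port8
  38.0.0.0/7 (38.0.0.0 - 39.255.255.255) -> port3
  39.0.0.0/9 (39.0.0.0 - 39.127.255.255) -> port10
  39.44.0.0/14 (39.44.0.0 - 39.47.255.255) -> port13
  39.44.0.0/15 (39.44.0.0 - 39.45.255.255) -> port9
More-specific entries that do NOT match:
  39.44.59.80/29 (39.44.59.80 - 39.44.59.87) does not contain 39.44.59.69
  39.44.57.64/26 (39.44.57.64 - 39.44.57.127) does not contain 39.44.59.69
  39.44.59.192/26 (39.44.59.192 - 39.44.59.255) does not contain 39.44.59.69
  35.44.59.64/26 (35.44.59.64 - 35.44.59.127) does not contain 39.44.59.69
  39.44.58.0/25 (39.44.58.0 - 39.44.58.127) does not contain 39.44.59.69
  39.44.58.0/24 (39.44.58.0 - 39.44.58.255) does not contain 39.44.59.69
  39.44.176.0/20 (39.44.176.0 - 39.44.191.255) does not contain 39.44.59.69
  39.46.48.0/20 (39.46.48.0 - 39.46.63.255) does not contain 39.44.59.69
  39.46.0.0/17 (39.46.0.0 - 39.46.127.255) does not contain 39.44.59.69
Longest matching prefix is /15 -> interface port9.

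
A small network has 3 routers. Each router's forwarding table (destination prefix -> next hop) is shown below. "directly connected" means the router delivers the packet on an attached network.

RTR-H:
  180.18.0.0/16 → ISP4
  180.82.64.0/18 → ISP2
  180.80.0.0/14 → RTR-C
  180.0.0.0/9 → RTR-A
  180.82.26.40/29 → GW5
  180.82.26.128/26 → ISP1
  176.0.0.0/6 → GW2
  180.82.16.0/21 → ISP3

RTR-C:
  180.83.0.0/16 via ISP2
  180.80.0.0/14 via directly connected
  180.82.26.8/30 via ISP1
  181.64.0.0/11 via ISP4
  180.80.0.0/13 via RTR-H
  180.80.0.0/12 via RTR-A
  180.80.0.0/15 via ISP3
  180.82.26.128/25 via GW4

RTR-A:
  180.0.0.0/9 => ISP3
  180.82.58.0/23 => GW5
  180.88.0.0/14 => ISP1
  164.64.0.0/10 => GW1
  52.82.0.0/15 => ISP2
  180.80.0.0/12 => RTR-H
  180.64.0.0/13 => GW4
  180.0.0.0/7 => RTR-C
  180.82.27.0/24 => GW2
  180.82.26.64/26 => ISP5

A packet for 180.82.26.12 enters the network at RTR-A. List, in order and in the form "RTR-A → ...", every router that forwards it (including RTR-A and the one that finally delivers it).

At RTR-A: longest match for 180.82.26.12 is 180.80.0.0/12 -> RTR-H
At RTR-H: longest match for 180.82.26.12 is 180.80.0.0/14 -> RTR-C
At RTR-C: longest match for 180.82.26.12 is 180.80.0.0/14 -> directly connected

RTR-A → RTR-H → RTR-C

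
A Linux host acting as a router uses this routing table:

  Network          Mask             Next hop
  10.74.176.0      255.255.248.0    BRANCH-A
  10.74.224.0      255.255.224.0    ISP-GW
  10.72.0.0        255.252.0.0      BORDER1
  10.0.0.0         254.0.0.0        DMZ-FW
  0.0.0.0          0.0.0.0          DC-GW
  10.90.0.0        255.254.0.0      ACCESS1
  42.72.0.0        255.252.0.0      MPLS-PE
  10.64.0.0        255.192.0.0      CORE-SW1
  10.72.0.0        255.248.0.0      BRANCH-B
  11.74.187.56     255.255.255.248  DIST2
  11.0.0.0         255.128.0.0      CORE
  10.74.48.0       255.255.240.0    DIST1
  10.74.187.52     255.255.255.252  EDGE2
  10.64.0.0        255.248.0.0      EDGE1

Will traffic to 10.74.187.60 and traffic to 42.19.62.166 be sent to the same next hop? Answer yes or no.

no

10.74.187.60: longest match 10.72.0.0/14 -> BORDER1
42.19.62.166: longest match 0.0.0.0/0 -> DC-GW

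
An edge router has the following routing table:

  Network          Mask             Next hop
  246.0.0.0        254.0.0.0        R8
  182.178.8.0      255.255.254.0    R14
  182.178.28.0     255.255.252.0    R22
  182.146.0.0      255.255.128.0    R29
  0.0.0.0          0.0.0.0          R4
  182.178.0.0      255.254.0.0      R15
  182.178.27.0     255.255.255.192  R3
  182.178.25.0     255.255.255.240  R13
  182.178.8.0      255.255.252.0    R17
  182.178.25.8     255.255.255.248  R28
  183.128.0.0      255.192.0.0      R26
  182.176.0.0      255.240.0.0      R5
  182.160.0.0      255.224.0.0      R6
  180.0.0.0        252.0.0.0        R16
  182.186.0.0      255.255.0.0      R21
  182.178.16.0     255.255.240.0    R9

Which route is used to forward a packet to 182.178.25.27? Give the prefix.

182.178.16.0/20

Entries matching 182.178.25.27:
  0.0.0.0/0 (default, matches everything)
  180.0.0.0/6 (180.0.0.0 - 183.255.255.255)
  182.160.0.0/11 (182.160.0.0 - 182.191.255.255)
  182.176.0.0/12 (182.176.0.0 - 182.191.255.255)
  182.178.0.0/15 (182.178.0.0 - 182.179.255.255)
  182.178.16.0/20 (182.178.16.0 - 182.178.31.255)
Most specific is 182.178.16.0/20.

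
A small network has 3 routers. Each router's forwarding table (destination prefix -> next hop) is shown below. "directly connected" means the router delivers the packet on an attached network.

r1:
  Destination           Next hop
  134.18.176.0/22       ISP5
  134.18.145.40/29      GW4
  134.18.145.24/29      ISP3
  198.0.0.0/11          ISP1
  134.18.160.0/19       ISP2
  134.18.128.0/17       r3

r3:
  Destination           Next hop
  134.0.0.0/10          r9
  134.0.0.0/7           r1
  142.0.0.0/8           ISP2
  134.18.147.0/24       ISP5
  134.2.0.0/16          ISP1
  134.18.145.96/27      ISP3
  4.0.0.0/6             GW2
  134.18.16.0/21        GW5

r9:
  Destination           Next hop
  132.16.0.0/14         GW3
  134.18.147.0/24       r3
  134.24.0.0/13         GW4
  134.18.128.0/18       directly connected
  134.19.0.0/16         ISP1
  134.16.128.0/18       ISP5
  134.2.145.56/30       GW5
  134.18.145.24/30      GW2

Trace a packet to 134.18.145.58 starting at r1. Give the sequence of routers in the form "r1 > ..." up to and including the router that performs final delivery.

At r1: longest match for 134.18.145.58 is 134.18.128.0/17 -> r3
At r3: longest match for 134.18.145.58 is 134.0.0.0/10 -> r9
At r9: longest match for 134.18.145.58 is 134.18.128.0/18 -> directly connected

r1 > r3 > r9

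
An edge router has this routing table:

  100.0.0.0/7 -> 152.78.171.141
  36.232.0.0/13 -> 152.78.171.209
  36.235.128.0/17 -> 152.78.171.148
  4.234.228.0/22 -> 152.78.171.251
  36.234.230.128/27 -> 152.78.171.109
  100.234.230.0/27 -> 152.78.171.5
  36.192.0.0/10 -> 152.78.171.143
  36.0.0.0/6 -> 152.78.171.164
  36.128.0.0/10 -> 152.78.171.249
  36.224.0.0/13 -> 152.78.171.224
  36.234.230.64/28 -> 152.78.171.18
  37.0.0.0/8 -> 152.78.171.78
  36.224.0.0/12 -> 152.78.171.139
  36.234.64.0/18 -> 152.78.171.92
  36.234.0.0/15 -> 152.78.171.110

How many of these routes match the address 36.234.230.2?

5

Prefixes containing 36.234.230.2:
  36.0.0.0/6 (36.0.0.0 - 39.255.255.255)
  36.192.0.0/10 (36.192.0.0 - 36.255.255.255)
  36.224.0.0/12 (36.224.0.0 - 36.239.255.255)
  36.232.0.0/13 (36.232.0.0 - 36.239.255.255)
  36.234.0.0/15 (36.234.0.0 - 36.235.255.255)
Total matching entries: 5.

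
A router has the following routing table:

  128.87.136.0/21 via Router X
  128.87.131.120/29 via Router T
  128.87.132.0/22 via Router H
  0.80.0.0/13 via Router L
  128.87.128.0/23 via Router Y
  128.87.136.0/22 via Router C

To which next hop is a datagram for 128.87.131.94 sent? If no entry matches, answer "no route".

No entry's prefix contains 128.87.131.94; there is no default route.

no route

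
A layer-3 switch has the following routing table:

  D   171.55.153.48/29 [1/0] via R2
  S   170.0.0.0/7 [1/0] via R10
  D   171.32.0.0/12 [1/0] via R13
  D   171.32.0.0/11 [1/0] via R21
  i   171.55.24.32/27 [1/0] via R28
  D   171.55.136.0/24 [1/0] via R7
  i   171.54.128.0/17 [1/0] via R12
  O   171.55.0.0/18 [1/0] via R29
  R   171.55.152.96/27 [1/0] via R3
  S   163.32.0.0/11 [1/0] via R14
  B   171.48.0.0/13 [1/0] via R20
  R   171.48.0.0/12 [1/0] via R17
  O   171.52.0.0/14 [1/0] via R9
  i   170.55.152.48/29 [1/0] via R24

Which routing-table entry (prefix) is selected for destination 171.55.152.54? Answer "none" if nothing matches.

171.52.0.0/14

Entries matching 171.55.152.54:
  170.0.0.0/7 (170.0.0.0 - 171.255.255.255)
  171.32.0.0/11 (171.32.0.0 - 171.63.255.255)
  171.48.0.0/12 (171.48.0.0 - 171.63.255.255)
  171.48.0.0/13 (171.48.0.0 - 171.55.255.255)
  171.52.0.0/14 (171.52.0.0 - 171.55.255.255)
Most specific is 171.52.0.0/14.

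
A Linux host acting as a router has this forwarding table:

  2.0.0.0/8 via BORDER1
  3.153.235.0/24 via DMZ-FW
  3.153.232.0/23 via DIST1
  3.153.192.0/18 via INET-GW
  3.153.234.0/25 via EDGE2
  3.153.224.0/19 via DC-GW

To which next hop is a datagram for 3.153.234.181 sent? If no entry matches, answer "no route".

Routes whose prefix contains 3.153.234.181:
  3.153.192.0/18 (3.153.192.0 - 3.153.255.255) -> INET-GW
  3.153.224.0/19 (3.153.224.0 - 3.153.255.255) -> DC-GW
More-specific entries that do NOT match:
  3.153.234.0/25 (3.153.234.0 - 3.153.234.127) does not contain 3.153.234.181
  3.153.235.0/24 (3.153.235.0 - 3.153.235.255) does not contain 3.153.234.181
  3.153.232.0/23 (3.153.232.0 - 3.153.233.255) does not contain 3.153.234.181
Longest matching prefix is /19 -> next hop DC-GW.

DC-GW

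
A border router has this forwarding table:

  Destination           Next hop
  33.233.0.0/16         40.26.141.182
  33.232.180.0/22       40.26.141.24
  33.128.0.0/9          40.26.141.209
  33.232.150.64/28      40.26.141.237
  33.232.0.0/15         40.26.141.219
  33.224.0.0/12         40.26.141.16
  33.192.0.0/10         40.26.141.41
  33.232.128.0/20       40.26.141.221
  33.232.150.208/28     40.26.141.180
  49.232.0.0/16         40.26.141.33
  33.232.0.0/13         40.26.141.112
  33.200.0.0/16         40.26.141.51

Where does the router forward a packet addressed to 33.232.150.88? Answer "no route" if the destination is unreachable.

40.26.141.219

Routes whose prefix contains 33.232.150.88:
  33.128.0.0/9 (33.128.0.0 - 33.255.255.255) -> 40.26.141.209
  33.192.0.0/10 (33.192.0.0 - 33.255.255.255) -> 40.26.141.41
  33.224.0.0/12 (33.224.0.0 - 33.239.255.255) -> 40.26.141.16
  33.232.0.0/13 (33.232.0.0 - 33.239.255.255) -> 40.26.141.112
  33.232.0.0/15 (33.232.0.0 - 33.233.255.255) -> 40.26.141.219
More-specific entries that do NOT match:
  33.232.150.64/28 (33.232.150.64 - 33.232.150.79) does not contain 33.232.150.88
  33.232.150.208/28 (33.232.150.208 - 33.232.150.223) does not contain 33.232.150.88
  33.232.180.0/22 (33.232.180.0 - 33.232.183.255) does not contain 33.232.150.88
  33.232.128.0/20 (33.232.128.0 - 33.232.143.255) does not contain 33.232.150.88
  33.233.0.0/16 (33.233.0.0 - 33.233.255.255) does not contain 33.232.150.88
  49.232.0.0/16 (49.232.0.0 - 49.232.255.255) does not contain 33.232.150.88
  33.200.0.0/16 (33.200.0.0 - 33.200.255.255) does not contain 33.232.150.88
Longest matching prefix is /15 -> next hop 40.26.141.219.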